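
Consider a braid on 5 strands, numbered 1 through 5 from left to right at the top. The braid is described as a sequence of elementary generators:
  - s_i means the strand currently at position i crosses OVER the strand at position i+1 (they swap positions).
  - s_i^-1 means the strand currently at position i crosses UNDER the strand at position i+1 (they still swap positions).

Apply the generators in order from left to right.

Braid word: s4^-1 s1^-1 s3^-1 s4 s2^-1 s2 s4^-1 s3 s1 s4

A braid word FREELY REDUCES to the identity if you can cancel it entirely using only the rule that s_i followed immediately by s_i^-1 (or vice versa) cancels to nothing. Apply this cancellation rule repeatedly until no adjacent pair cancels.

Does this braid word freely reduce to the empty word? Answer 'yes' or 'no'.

Answer: yes

Derivation:
Gen 1 (s4^-1): push. Stack: [s4^-1]
Gen 2 (s1^-1): push. Stack: [s4^-1 s1^-1]
Gen 3 (s3^-1): push. Stack: [s4^-1 s1^-1 s3^-1]
Gen 4 (s4): push. Stack: [s4^-1 s1^-1 s3^-1 s4]
Gen 5 (s2^-1): push. Stack: [s4^-1 s1^-1 s3^-1 s4 s2^-1]
Gen 6 (s2): cancels prior s2^-1. Stack: [s4^-1 s1^-1 s3^-1 s4]
Gen 7 (s4^-1): cancels prior s4. Stack: [s4^-1 s1^-1 s3^-1]
Gen 8 (s3): cancels prior s3^-1. Stack: [s4^-1 s1^-1]
Gen 9 (s1): cancels prior s1^-1. Stack: [s4^-1]
Gen 10 (s4): cancels prior s4^-1. Stack: []
Reduced word: (empty)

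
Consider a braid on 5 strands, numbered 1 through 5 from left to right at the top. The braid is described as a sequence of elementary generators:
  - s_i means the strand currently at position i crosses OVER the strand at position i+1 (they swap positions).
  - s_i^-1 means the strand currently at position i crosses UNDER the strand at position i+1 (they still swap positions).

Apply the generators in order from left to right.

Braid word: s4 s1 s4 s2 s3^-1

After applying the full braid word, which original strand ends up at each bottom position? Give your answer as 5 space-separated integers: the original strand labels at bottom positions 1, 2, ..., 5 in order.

Answer: 2 3 4 1 5

Derivation:
Gen 1 (s4): strand 4 crosses over strand 5. Perm now: [1 2 3 5 4]
Gen 2 (s1): strand 1 crosses over strand 2. Perm now: [2 1 3 5 4]
Gen 3 (s4): strand 5 crosses over strand 4. Perm now: [2 1 3 4 5]
Gen 4 (s2): strand 1 crosses over strand 3. Perm now: [2 3 1 4 5]
Gen 5 (s3^-1): strand 1 crosses under strand 4. Perm now: [2 3 4 1 5]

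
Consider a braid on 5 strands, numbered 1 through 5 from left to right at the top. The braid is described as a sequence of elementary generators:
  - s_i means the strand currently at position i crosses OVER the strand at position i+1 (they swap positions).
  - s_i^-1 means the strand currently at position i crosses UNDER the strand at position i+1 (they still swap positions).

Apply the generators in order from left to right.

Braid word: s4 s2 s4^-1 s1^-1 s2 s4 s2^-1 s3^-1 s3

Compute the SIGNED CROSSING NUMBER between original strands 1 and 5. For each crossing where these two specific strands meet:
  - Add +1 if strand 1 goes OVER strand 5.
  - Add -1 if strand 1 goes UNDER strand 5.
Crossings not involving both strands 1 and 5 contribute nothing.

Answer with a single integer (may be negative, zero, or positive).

Answer: 0

Derivation:
Gen 1: crossing 4x5. Both 1&5? no. Sum: 0
Gen 2: crossing 2x3. Both 1&5? no. Sum: 0
Gen 3: crossing 5x4. Both 1&5? no. Sum: 0
Gen 4: crossing 1x3. Both 1&5? no. Sum: 0
Gen 5: crossing 1x2. Both 1&5? no. Sum: 0
Gen 6: crossing 4x5. Both 1&5? no. Sum: 0
Gen 7: crossing 2x1. Both 1&5? no. Sum: 0
Gen 8: crossing 2x5. Both 1&5? no. Sum: 0
Gen 9: crossing 5x2. Both 1&5? no. Sum: 0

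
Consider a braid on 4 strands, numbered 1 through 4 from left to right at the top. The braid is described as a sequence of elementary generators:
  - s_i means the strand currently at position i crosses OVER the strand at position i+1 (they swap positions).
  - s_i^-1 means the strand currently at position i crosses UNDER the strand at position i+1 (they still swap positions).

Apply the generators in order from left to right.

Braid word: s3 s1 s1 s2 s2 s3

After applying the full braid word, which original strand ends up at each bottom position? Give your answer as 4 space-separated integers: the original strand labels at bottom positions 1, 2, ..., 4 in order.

Gen 1 (s3): strand 3 crosses over strand 4. Perm now: [1 2 4 3]
Gen 2 (s1): strand 1 crosses over strand 2. Perm now: [2 1 4 3]
Gen 3 (s1): strand 2 crosses over strand 1. Perm now: [1 2 4 3]
Gen 4 (s2): strand 2 crosses over strand 4. Perm now: [1 4 2 3]
Gen 5 (s2): strand 4 crosses over strand 2. Perm now: [1 2 4 3]
Gen 6 (s3): strand 4 crosses over strand 3. Perm now: [1 2 3 4]

Answer: 1 2 3 4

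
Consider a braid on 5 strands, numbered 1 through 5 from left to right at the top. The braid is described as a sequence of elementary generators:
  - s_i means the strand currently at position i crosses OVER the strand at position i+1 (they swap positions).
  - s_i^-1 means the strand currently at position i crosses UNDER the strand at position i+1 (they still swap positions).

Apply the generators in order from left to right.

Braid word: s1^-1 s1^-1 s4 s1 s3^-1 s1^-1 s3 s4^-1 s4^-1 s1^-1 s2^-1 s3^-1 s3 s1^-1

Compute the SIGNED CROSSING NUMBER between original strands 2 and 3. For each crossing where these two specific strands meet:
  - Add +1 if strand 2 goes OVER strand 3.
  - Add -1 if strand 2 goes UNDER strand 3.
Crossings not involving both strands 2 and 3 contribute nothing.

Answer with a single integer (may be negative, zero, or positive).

Gen 1: crossing 1x2. Both 2&3? no. Sum: 0
Gen 2: crossing 2x1. Both 2&3? no. Sum: 0
Gen 3: crossing 4x5. Both 2&3? no. Sum: 0
Gen 4: crossing 1x2. Both 2&3? no. Sum: 0
Gen 5: crossing 3x5. Both 2&3? no. Sum: 0
Gen 6: crossing 2x1. Both 2&3? no. Sum: 0
Gen 7: crossing 5x3. Both 2&3? no. Sum: 0
Gen 8: crossing 5x4. Both 2&3? no. Sum: 0
Gen 9: crossing 4x5. Both 2&3? no. Sum: 0
Gen 10: crossing 1x2. Both 2&3? no. Sum: 0
Gen 11: crossing 1x3. Both 2&3? no. Sum: 0
Gen 12: crossing 1x5. Both 2&3? no. Sum: 0
Gen 13: crossing 5x1. Both 2&3? no. Sum: 0
Gen 14: 2 under 3. Both 2&3? yes. Contrib: -1. Sum: -1

Answer: -1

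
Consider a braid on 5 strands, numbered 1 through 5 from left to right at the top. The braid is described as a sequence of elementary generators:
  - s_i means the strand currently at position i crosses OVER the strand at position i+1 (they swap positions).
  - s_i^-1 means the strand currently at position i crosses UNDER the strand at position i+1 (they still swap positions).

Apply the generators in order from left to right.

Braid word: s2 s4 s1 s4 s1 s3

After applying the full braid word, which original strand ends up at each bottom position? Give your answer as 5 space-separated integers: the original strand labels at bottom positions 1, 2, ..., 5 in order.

Gen 1 (s2): strand 2 crosses over strand 3. Perm now: [1 3 2 4 5]
Gen 2 (s4): strand 4 crosses over strand 5. Perm now: [1 3 2 5 4]
Gen 3 (s1): strand 1 crosses over strand 3. Perm now: [3 1 2 5 4]
Gen 4 (s4): strand 5 crosses over strand 4. Perm now: [3 1 2 4 5]
Gen 5 (s1): strand 3 crosses over strand 1. Perm now: [1 3 2 4 5]
Gen 6 (s3): strand 2 crosses over strand 4. Perm now: [1 3 4 2 5]

Answer: 1 3 4 2 5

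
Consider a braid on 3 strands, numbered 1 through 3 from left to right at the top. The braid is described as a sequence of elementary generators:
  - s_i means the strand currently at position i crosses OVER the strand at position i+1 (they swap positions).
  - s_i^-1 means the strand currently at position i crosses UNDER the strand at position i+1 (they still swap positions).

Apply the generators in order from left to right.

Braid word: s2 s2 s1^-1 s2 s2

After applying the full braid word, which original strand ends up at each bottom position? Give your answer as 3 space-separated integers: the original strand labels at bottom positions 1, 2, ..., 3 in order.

Answer: 2 1 3

Derivation:
Gen 1 (s2): strand 2 crosses over strand 3. Perm now: [1 3 2]
Gen 2 (s2): strand 3 crosses over strand 2. Perm now: [1 2 3]
Gen 3 (s1^-1): strand 1 crosses under strand 2. Perm now: [2 1 3]
Gen 4 (s2): strand 1 crosses over strand 3. Perm now: [2 3 1]
Gen 5 (s2): strand 3 crosses over strand 1. Perm now: [2 1 3]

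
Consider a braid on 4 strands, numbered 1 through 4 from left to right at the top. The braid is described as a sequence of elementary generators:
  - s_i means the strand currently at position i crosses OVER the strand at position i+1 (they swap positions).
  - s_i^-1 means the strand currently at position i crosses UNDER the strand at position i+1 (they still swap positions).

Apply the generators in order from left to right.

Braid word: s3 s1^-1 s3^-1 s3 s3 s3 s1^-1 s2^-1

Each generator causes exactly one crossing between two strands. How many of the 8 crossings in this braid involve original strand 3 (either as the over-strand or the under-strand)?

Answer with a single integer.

Answer: 5

Derivation:
Gen 1: crossing 3x4. Involves strand 3? yes. Count so far: 1
Gen 2: crossing 1x2. Involves strand 3? no. Count so far: 1
Gen 3: crossing 4x3. Involves strand 3? yes. Count so far: 2
Gen 4: crossing 3x4. Involves strand 3? yes. Count so far: 3
Gen 5: crossing 4x3. Involves strand 3? yes. Count so far: 4
Gen 6: crossing 3x4. Involves strand 3? yes. Count so far: 5
Gen 7: crossing 2x1. Involves strand 3? no. Count so far: 5
Gen 8: crossing 2x4. Involves strand 3? no. Count so far: 5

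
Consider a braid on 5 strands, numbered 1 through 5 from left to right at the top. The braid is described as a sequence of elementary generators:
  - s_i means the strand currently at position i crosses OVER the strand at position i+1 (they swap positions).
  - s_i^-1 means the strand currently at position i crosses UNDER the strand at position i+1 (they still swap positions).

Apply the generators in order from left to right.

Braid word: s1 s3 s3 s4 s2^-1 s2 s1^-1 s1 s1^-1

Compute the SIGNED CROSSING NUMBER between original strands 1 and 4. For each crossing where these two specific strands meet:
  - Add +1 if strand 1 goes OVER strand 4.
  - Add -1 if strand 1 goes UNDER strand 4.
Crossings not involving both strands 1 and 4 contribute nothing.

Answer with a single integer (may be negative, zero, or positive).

Gen 1: crossing 1x2. Both 1&4? no. Sum: 0
Gen 2: crossing 3x4. Both 1&4? no. Sum: 0
Gen 3: crossing 4x3. Both 1&4? no. Sum: 0
Gen 4: crossing 4x5. Both 1&4? no. Sum: 0
Gen 5: crossing 1x3. Both 1&4? no. Sum: 0
Gen 6: crossing 3x1. Both 1&4? no. Sum: 0
Gen 7: crossing 2x1. Both 1&4? no. Sum: 0
Gen 8: crossing 1x2. Both 1&4? no. Sum: 0
Gen 9: crossing 2x1. Both 1&4? no. Sum: 0

Answer: 0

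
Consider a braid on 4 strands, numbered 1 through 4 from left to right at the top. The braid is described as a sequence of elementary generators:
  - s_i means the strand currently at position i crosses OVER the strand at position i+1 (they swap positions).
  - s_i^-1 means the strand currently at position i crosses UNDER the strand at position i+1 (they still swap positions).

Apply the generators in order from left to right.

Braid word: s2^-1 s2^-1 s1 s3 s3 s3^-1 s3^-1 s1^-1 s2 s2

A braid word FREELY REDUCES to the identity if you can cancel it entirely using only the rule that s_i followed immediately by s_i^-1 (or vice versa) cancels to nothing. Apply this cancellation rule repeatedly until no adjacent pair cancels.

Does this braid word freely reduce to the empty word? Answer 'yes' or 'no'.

Gen 1 (s2^-1): push. Stack: [s2^-1]
Gen 2 (s2^-1): push. Stack: [s2^-1 s2^-1]
Gen 3 (s1): push. Stack: [s2^-1 s2^-1 s1]
Gen 4 (s3): push. Stack: [s2^-1 s2^-1 s1 s3]
Gen 5 (s3): push. Stack: [s2^-1 s2^-1 s1 s3 s3]
Gen 6 (s3^-1): cancels prior s3. Stack: [s2^-1 s2^-1 s1 s3]
Gen 7 (s3^-1): cancels prior s3. Stack: [s2^-1 s2^-1 s1]
Gen 8 (s1^-1): cancels prior s1. Stack: [s2^-1 s2^-1]
Gen 9 (s2): cancels prior s2^-1. Stack: [s2^-1]
Gen 10 (s2): cancels prior s2^-1. Stack: []
Reduced word: (empty)

Answer: yes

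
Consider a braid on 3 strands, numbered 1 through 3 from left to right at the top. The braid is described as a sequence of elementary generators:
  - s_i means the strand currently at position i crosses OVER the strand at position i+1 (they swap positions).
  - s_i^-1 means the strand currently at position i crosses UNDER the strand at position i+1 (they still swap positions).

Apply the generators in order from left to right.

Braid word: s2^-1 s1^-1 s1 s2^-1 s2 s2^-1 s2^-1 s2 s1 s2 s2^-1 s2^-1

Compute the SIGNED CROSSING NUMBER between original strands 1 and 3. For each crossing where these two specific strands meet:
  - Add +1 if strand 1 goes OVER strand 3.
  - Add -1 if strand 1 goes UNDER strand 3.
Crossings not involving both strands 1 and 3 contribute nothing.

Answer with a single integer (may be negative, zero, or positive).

Gen 1: crossing 2x3. Both 1&3? no. Sum: 0
Gen 2: 1 under 3. Both 1&3? yes. Contrib: -1. Sum: -1
Gen 3: 3 over 1. Both 1&3? yes. Contrib: -1. Sum: -2
Gen 4: crossing 3x2. Both 1&3? no. Sum: -2
Gen 5: crossing 2x3. Both 1&3? no. Sum: -2
Gen 6: crossing 3x2. Both 1&3? no. Sum: -2
Gen 7: crossing 2x3. Both 1&3? no. Sum: -2
Gen 8: crossing 3x2. Both 1&3? no. Sum: -2
Gen 9: crossing 1x2. Both 1&3? no. Sum: -2
Gen 10: 1 over 3. Both 1&3? yes. Contrib: +1. Sum: -1
Gen 11: 3 under 1. Both 1&3? yes. Contrib: +1. Sum: 0
Gen 12: 1 under 3. Both 1&3? yes. Contrib: -1. Sum: -1

Answer: -1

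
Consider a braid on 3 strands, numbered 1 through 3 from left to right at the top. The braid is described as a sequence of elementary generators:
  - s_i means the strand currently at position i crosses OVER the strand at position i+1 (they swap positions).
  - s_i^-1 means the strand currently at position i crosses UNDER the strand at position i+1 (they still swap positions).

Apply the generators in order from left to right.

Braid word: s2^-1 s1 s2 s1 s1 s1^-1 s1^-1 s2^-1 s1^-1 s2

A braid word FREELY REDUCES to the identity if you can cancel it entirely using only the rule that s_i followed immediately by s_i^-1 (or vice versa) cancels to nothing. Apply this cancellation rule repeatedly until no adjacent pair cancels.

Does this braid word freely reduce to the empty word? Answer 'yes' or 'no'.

Gen 1 (s2^-1): push. Stack: [s2^-1]
Gen 2 (s1): push. Stack: [s2^-1 s1]
Gen 3 (s2): push. Stack: [s2^-1 s1 s2]
Gen 4 (s1): push. Stack: [s2^-1 s1 s2 s1]
Gen 5 (s1): push. Stack: [s2^-1 s1 s2 s1 s1]
Gen 6 (s1^-1): cancels prior s1. Stack: [s2^-1 s1 s2 s1]
Gen 7 (s1^-1): cancels prior s1. Stack: [s2^-1 s1 s2]
Gen 8 (s2^-1): cancels prior s2. Stack: [s2^-1 s1]
Gen 9 (s1^-1): cancels prior s1. Stack: [s2^-1]
Gen 10 (s2): cancels prior s2^-1. Stack: []
Reduced word: (empty)

Answer: yes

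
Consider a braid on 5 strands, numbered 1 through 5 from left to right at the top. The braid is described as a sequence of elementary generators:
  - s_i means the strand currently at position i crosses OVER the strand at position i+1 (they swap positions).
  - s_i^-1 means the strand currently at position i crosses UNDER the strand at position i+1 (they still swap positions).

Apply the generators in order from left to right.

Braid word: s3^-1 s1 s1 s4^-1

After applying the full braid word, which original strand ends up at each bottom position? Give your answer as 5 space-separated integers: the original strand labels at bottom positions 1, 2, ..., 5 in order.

Gen 1 (s3^-1): strand 3 crosses under strand 4. Perm now: [1 2 4 3 5]
Gen 2 (s1): strand 1 crosses over strand 2. Perm now: [2 1 4 3 5]
Gen 3 (s1): strand 2 crosses over strand 1. Perm now: [1 2 4 3 5]
Gen 4 (s4^-1): strand 3 crosses under strand 5. Perm now: [1 2 4 5 3]

Answer: 1 2 4 5 3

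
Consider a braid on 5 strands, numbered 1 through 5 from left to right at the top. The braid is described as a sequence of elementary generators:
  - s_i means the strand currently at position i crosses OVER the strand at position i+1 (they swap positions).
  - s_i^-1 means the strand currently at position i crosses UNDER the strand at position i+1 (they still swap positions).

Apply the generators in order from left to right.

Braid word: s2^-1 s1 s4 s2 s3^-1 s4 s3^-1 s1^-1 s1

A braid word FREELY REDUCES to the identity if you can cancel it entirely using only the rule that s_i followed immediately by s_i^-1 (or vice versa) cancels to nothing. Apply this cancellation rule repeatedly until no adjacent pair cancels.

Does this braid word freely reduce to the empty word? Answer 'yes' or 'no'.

Answer: no

Derivation:
Gen 1 (s2^-1): push. Stack: [s2^-1]
Gen 2 (s1): push. Stack: [s2^-1 s1]
Gen 3 (s4): push. Stack: [s2^-1 s1 s4]
Gen 4 (s2): push. Stack: [s2^-1 s1 s4 s2]
Gen 5 (s3^-1): push. Stack: [s2^-1 s1 s4 s2 s3^-1]
Gen 6 (s4): push. Stack: [s2^-1 s1 s4 s2 s3^-1 s4]
Gen 7 (s3^-1): push. Stack: [s2^-1 s1 s4 s2 s3^-1 s4 s3^-1]
Gen 8 (s1^-1): push. Stack: [s2^-1 s1 s4 s2 s3^-1 s4 s3^-1 s1^-1]
Gen 9 (s1): cancels prior s1^-1. Stack: [s2^-1 s1 s4 s2 s3^-1 s4 s3^-1]
Reduced word: s2^-1 s1 s4 s2 s3^-1 s4 s3^-1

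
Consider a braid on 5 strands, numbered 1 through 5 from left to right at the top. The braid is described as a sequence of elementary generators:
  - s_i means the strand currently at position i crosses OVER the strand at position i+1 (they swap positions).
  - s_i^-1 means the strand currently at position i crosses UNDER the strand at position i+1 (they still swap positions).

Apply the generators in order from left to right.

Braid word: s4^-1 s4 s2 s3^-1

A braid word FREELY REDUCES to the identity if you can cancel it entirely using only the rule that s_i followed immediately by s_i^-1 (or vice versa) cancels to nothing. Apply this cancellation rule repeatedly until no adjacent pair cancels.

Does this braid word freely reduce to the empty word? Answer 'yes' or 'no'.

Gen 1 (s4^-1): push. Stack: [s4^-1]
Gen 2 (s4): cancels prior s4^-1. Stack: []
Gen 3 (s2): push. Stack: [s2]
Gen 4 (s3^-1): push. Stack: [s2 s3^-1]
Reduced word: s2 s3^-1

Answer: no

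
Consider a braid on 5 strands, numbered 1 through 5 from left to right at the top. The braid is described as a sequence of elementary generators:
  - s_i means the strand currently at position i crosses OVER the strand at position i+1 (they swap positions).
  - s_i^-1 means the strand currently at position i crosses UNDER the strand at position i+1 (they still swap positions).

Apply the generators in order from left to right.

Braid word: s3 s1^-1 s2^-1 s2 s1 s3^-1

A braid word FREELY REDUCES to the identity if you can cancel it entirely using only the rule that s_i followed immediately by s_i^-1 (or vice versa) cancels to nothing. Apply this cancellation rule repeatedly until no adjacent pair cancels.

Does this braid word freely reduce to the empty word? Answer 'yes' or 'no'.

Answer: yes

Derivation:
Gen 1 (s3): push. Stack: [s3]
Gen 2 (s1^-1): push. Stack: [s3 s1^-1]
Gen 3 (s2^-1): push. Stack: [s3 s1^-1 s2^-1]
Gen 4 (s2): cancels prior s2^-1. Stack: [s3 s1^-1]
Gen 5 (s1): cancels prior s1^-1. Stack: [s3]
Gen 6 (s3^-1): cancels prior s3. Stack: []
Reduced word: (empty)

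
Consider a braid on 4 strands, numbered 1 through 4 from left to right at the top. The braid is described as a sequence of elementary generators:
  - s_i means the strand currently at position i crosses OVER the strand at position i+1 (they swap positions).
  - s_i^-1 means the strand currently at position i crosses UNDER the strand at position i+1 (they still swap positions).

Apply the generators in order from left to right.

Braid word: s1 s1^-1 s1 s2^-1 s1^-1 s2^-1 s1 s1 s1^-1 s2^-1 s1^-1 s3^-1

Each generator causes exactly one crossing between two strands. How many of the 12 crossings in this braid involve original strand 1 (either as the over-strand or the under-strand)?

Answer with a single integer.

Answer: 9

Derivation:
Gen 1: crossing 1x2. Involves strand 1? yes. Count so far: 1
Gen 2: crossing 2x1. Involves strand 1? yes. Count so far: 2
Gen 3: crossing 1x2. Involves strand 1? yes. Count so far: 3
Gen 4: crossing 1x3. Involves strand 1? yes. Count so far: 4
Gen 5: crossing 2x3. Involves strand 1? no. Count so far: 4
Gen 6: crossing 2x1. Involves strand 1? yes. Count so far: 5
Gen 7: crossing 3x1. Involves strand 1? yes. Count so far: 6
Gen 8: crossing 1x3. Involves strand 1? yes. Count so far: 7
Gen 9: crossing 3x1. Involves strand 1? yes. Count so far: 8
Gen 10: crossing 3x2. Involves strand 1? no. Count so far: 8
Gen 11: crossing 1x2. Involves strand 1? yes. Count so far: 9
Gen 12: crossing 3x4. Involves strand 1? no. Count so far: 9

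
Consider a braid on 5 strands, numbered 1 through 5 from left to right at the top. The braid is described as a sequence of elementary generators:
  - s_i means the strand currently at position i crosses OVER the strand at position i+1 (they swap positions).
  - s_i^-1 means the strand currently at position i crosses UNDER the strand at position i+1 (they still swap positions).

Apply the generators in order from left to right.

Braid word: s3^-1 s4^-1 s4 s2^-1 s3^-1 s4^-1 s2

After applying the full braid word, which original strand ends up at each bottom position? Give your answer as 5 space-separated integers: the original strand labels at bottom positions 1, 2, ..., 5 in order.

Gen 1 (s3^-1): strand 3 crosses under strand 4. Perm now: [1 2 4 3 5]
Gen 2 (s4^-1): strand 3 crosses under strand 5. Perm now: [1 2 4 5 3]
Gen 3 (s4): strand 5 crosses over strand 3. Perm now: [1 2 4 3 5]
Gen 4 (s2^-1): strand 2 crosses under strand 4. Perm now: [1 4 2 3 5]
Gen 5 (s3^-1): strand 2 crosses under strand 3. Perm now: [1 4 3 2 5]
Gen 6 (s4^-1): strand 2 crosses under strand 5. Perm now: [1 4 3 5 2]
Gen 7 (s2): strand 4 crosses over strand 3. Perm now: [1 3 4 5 2]

Answer: 1 3 4 5 2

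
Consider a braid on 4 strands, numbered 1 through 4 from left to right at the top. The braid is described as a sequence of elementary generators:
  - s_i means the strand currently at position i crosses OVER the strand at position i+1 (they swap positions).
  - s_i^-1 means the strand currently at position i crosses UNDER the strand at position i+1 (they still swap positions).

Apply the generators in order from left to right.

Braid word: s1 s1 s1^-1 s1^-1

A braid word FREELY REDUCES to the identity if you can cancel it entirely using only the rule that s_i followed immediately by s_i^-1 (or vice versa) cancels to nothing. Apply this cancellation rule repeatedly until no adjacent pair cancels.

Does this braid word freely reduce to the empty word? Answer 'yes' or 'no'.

Answer: yes

Derivation:
Gen 1 (s1): push. Stack: [s1]
Gen 2 (s1): push. Stack: [s1 s1]
Gen 3 (s1^-1): cancels prior s1. Stack: [s1]
Gen 4 (s1^-1): cancels prior s1. Stack: []
Reduced word: (empty)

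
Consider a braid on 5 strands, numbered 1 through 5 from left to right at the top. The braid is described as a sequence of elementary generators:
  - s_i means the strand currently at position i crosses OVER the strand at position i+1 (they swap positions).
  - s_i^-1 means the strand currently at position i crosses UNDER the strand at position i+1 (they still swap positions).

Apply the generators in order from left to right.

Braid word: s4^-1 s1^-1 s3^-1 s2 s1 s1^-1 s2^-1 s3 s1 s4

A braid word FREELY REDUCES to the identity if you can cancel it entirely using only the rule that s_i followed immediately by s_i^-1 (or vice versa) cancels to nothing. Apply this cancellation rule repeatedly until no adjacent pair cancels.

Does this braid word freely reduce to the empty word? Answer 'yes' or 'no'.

Gen 1 (s4^-1): push. Stack: [s4^-1]
Gen 2 (s1^-1): push. Stack: [s4^-1 s1^-1]
Gen 3 (s3^-1): push. Stack: [s4^-1 s1^-1 s3^-1]
Gen 4 (s2): push. Stack: [s4^-1 s1^-1 s3^-1 s2]
Gen 5 (s1): push. Stack: [s4^-1 s1^-1 s3^-1 s2 s1]
Gen 6 (s1^-1): cancels prior s1. Stack: [s4^-1 s1^-1 s3^-1 s2]
Gen 7 (s2^-1): cancels prior s2. Stack: [s4^-1 s1^-1 s3^-1]
Gen 8 (s3): cancels prior s3^-1. Stack: [s4^-1 s1^-1]
Gen 9 (s1): cancels prior s1^-1. Stack: [s4^-1]
Gen 10 (s4): cancels prior s4^-1. Stack: []
Reduced word: (empty)

Answer: yes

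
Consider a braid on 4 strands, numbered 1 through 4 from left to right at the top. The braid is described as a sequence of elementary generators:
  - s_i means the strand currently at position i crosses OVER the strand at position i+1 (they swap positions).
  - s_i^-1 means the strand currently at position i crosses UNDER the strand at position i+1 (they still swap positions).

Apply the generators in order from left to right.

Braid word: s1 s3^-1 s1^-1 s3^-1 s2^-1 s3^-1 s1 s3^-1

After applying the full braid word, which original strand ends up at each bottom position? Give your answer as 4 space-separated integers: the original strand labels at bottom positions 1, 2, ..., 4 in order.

Answer: 3 1 2 4

Derivation:
Gen 1 (s1): strand 1 crosses over strand 2. Perm now: [2 1 3 4]
Gen 2 (s3^-1): strand 3 crosses under strand 4. Perm now: [2 1 4 3]
Gen 3 (s1^-1): strand 2 crosses under strand 1. Perm now: [1 2 4 3]
Gen 4 (s3^-1): strand 4 crosses under strand 3. Perm now: [1 2 3 4]
Gen 5 (s2^-1): strand 2 crosses under strand 3. Perm now: [1 3 2 4]
Gen 6 (s3^-1): strand 2 crosses under strand 4. Perm now: [1 3 4 2]
Gen 7 (s1): strand 1 crosses over strand 3. Perm now: [3 1 4 2]
Gen 8 (s3^-1): strand 4 crosses under strand 2. Perm now: [3 1 2 4]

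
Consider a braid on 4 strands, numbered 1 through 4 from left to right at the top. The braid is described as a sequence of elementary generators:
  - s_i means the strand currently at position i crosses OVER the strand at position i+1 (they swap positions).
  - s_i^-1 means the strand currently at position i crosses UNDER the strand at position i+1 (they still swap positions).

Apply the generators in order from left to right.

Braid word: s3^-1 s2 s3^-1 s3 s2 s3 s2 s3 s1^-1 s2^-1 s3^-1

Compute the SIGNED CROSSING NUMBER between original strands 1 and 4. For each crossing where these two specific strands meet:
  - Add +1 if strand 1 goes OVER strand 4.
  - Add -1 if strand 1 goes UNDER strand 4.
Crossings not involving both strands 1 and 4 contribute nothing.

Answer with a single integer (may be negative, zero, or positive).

Answer: -1

Derivation:
Gen 1: crossing 3x4. Both 1&4? no. Sum: 0
Gen 2: crossing 2x4. Both 1&4? no. Sum: 0
Gen 3: crossing 2x3. Both 1&4? no. Sum: 0
Gen 4: crossing 3x2. Both 1&4? no. Sum: 0
Gen 5: crossing 4x2. Both 1&4? no. Sum: 0
Gen 6: crossing 4x3. Both 1&4? no. Sum: 0
Gen 7: crossing 2x3. Both 1&4? no. Sum: 0
Gen 8: crossing 2x4. Both 1&4? no. Sum: 0
Gen 9: crossing 1x3. Both 1&4? no. Sum: 0
Gen 10: 1 under 4. Both 1&4? yes. Contrib: -1. Sum: -1
Gen 11: crossing 1x2. Both 1&4? no. Sum: -1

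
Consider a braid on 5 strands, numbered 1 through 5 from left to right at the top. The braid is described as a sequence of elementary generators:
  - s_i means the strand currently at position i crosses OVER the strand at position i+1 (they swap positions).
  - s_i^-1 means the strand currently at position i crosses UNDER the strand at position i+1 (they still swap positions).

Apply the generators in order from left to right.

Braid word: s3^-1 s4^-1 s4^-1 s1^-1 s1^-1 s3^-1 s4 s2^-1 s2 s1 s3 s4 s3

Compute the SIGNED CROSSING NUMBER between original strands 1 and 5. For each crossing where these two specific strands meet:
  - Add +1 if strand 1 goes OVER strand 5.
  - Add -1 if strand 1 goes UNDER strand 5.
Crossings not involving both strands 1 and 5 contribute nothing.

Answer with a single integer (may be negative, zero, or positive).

Gen 1: crossing 3x4. Both 1&5? no. Sum: 0
Gen 2: crossing 3x5. Both 1&5? no. Sum: 0
Gen 3: crossing 5x3. Both 1&5? no. Sum: 0
Gen 4: crossing 1x2. Both 1&5? no. Sum: 0
Gen 5: crossing 2x1. Both 1&5? no. Sum: 0
Gen 6: crossing 4x3. Both 1&5? no. Sum: 0
Gen 7: crossing 4x5. Both 1&5? no. Sum: 0
Gen 8: crossing 2x3. Both 1&5? no. Sum: 0
Gen 9: crossing 3x2. Both 1&5? no. Sum: 0
Gen 10: crossing 1x2. Both 1&5? no. Sum: 0
Gen 11: crossing 3x5. Both 1&5? no. Sum: 0
Gen 12: crossing 3x4. Both 1&5? no. Sum: 0
Gen 13: crossing 5x4. Both 1&5? no. Sum: 0

Answer: 0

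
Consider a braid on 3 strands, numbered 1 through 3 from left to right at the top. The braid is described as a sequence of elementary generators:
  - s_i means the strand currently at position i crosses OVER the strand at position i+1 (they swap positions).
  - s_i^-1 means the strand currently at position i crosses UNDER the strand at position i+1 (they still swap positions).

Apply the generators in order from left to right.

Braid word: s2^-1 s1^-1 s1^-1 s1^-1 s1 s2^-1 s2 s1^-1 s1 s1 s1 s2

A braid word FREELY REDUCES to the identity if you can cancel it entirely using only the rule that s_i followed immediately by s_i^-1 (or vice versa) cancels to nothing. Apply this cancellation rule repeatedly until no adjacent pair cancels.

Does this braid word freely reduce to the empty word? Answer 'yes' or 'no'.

Gen 1 (s2^-1): push. Stack: [s2^-1]
Gen 2 (s1^-1): push. Stack: [s2^-1 s1^-1]
Gen 3 (s1^-1): push. Stack: [s2^-1 s1^-1 s1^-1]
Gen 4 (s1^-1): push. Stack: [s2^-1 s1^-1 s1^-1 s1^-1]
Gen 5 (s1): cancels prior s1^-1. Stack: [s2^-1 s1^-1 s1^-1]
Gen 6 (s2^-1): push. Stack: [s2^-1 s1^-1 s1^-1 s2^-1]
Gen 7 (s2): cancels prior s2^-1. Stack: [s2^-1 s1^-1 s1^-1]
Gen 8 (s1^-1): push. Stack: [s2^-1 s1^-1 s1^-1 s1^-1]
Gen 9 (s1): cancels prior s1^-1. Stack: [s2^-1 s1^-1 s1^-1]
Gen 10 (s1): cancels prior s1^-1. Stack: [s2^-1 s1^-1]
Gen 11 (s1): cancels prior s1^-1. Stack: [s2^-1]
Gen 12 (s2): cancels prior s2^-1. Stack: []
Reduced word: (empty)

Answer: yes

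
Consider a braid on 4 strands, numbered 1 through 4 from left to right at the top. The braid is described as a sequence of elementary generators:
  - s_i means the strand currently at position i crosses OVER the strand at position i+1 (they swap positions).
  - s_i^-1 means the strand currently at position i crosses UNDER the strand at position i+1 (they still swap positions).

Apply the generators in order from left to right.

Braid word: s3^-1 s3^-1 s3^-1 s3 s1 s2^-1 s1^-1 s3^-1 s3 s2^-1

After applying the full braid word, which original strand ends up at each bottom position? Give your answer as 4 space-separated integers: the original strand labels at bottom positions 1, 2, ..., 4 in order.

Gen 1 (s3^-1): strand 3 crosses under strand 4. Perm now: [1 2 4 3]
Gen 2 (s3^-1): strand 4 crosses under strand 3. Perm now: [1 2 3 4]
Gen 3 (s3^-1): strand 3 crosses under strand 4. Perm now: [1 2 4 3]
Gen 4 (s3): strand 4 crosses over strand 3. Perm now: [1 2 3 4]
Gen 5 (s1): strand 1 crosses over strand 2. Perm now: [2 1 3 4]
Gen 6 (s2^-1): strand 1 crosses under strand 3. Perm now: [2 3 1 4]
Gen 7 (s1^-1): strand 2 crosses under strand 3. Perm now: [3 2 1 4]
Gen 8 (s3^-1): strand 1 crosses under strand 4. Perm now: [3 2 4 1]
Gen 9 (s3): strand 4 crosses over strand 1. Perm now: [3 2 1 4]
Gen 10 (s2^-1): strand 2 crosses under strand 1. Perm now: [3 1 2 4]

Answer: 3 1 2 4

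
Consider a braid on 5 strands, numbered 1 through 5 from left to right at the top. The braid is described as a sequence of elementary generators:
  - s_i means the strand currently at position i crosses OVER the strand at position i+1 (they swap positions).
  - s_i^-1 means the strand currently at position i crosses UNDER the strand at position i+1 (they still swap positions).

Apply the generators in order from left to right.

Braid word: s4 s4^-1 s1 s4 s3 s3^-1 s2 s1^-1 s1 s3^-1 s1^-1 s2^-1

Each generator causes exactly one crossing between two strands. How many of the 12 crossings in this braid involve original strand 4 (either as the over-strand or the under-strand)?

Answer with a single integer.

Answer: 3

Derivation:
Gen 1: crossing 4x5. Involves strand 4? yes. Count so far: 1
Gen 2: crossing 5x4. Involves strand 4? yes. Count so far: 2
Gen 3: crossing 1x2. Involves strand 4? no. Count so far: 2
Gen 4: crossing 4x5. Involves strand 4? yes. Count so far: 3
Gen 5: crossing 3x5. Involves strand 4? no. Count so far: 3
Gen 6: crossing 5x3. Involves strand 4? no. Count so far: 3
Gen 7: crossing 1x3. Involves strand 4? no. Count so far: 3
Gen 8: crossing 2x3. Involves strand 4? no. Count so far: 3
Gen 9: crossing 3x2. Involves strand 4? no. Count so far: 3
Gen 10: crossing 1x5. Involves strand 4? no. Count so far: 3
Gen 11: crossing 2x3. Involves strand 4? no. Count so far: 3
Gen 12: crossing 2x5. Involves strand 4? no. Count so far: 3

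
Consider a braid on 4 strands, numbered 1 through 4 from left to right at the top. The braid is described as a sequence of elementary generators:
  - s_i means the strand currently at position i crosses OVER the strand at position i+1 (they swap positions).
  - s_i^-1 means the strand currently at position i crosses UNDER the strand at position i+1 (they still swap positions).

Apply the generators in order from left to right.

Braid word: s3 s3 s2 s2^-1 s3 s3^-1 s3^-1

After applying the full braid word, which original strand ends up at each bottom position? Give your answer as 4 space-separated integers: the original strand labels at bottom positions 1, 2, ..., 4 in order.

Gen 1 (s3): strand 3 crosses over strand 4. Perm now: [1 2 4 3]
Gen 2 (s3): strand 4 crosses over strand 3. Perm now: [1 2 3 4]
Gen 3 (s2): strand 2 crosses over strand 3. Perm now: [1 3 2 4]
Gen 4 (s2^-1): strand 3 crosses under strand 2. Perm now: [1 2 3 4]
Gen 5 (s3): strand 3 crosses over strand 4. Perm now: [1 2 4 3]
Gen 6 (s3^-1): strand 4 crosses under strand 3. Perm now: [1 2 3 4]
Gen 7 (s3^-1): strand 3 crosses under strand 4. Perm now: [1 2 4 3]

Answer: 1 2 4 3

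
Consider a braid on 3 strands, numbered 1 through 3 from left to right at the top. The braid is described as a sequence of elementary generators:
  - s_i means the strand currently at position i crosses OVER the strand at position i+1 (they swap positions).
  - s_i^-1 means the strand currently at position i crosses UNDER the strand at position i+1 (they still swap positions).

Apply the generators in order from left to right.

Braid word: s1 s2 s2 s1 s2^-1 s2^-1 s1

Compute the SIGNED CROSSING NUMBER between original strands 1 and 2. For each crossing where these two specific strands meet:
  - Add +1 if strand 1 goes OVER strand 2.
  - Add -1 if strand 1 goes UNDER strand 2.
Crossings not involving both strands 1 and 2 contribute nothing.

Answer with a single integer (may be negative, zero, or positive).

Gen 1: 1 over 2. Both 1&2? yes. Contrib: +1. Sum: 1
Gen 2: crossing 1x3. Both 1&2? no. Sum: 1
Gen 3: crossing 3x1. Both 1&2? no. Sum: 1
Gen 4: 2 over 1. Both 1&2? yes. Contrib: -1. Sum: 0
Gen 5: crossing 2x3. Both 1&2? no. Sum: 0
Gen 6: crossing 3x2. Both 1&2? no. Sum: 0
Gen 7: 1 over 2. Both 1&2? yes. Contrib: +1. Sum: 1

Answer: 1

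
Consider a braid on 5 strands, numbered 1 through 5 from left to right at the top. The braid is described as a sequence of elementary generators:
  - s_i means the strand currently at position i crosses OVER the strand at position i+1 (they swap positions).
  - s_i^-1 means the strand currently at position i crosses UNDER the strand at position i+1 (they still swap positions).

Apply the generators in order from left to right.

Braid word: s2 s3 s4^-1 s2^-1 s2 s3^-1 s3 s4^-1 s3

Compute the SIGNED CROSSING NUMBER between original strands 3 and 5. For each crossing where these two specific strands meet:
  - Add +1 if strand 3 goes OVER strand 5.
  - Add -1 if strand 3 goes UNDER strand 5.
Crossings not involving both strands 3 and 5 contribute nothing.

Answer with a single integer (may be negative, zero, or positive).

Answer: 0

Derivation:
Gen 1: crossing 2x3. Both 3&5? no. Sum: 0
Gen 2: crossing 2x4. Both 3&5? no. Sum: 0
Gen 3: crossing 2x5. Both 3&5? no. Sum: 0
Gen 4: crossing 3x4. Both 3&5? no. Sum: 0
Gen 5: crossing 4x3. Both 3&5? no. Sum: 0
Gen 6: crossing 4x5. Both 3&5? no. Sum: 0
Gen 7: crossing 5x4. Both 3&5? no. Sum: 0
Gen 8: crossing 5x2. Both 3&5? no. Sum: 0
Gen 9: crossing 4x2. Both 3&5? no. Sum: 0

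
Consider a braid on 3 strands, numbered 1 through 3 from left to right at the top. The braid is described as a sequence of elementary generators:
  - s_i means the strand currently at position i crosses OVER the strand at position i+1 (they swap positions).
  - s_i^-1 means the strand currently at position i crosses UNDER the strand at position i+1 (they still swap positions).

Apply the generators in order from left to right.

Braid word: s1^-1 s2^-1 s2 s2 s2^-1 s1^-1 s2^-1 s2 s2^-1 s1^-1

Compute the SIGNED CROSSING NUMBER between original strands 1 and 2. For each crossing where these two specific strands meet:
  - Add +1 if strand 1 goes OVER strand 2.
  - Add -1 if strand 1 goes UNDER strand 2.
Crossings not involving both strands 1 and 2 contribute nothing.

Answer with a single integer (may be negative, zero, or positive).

Answer: 0

Derivation:
Gen 1: 1 under 2. Both 1&2? yes. Contrib: -1. Sum: -1
Gen 2: crossing 1x3. Both 1&2? no. Sum: -1
Gen 3: crossing 3x1. Both 1&2? no. Sum: -1
Gen 4: crossing 1x3. Both 1&2? no. Sum: -1
Gen 5: crossing 3x1. Both 1&2? no. Sum: -1
Gen 6: 2 under 1. Both 1&2? yes. Contrib: +1. Sum: 0
Gen 7: crossing 2x3. Both 1&2? no. Sum: 0
Gen 8: crossing 3x2. Both 1&2? no. Sum: 0
Gen 9: crossing 2x3. Both 1&2? no. Sum: 0
Gen 10: crossing 1x3. Both 1&2? no. Sum: 0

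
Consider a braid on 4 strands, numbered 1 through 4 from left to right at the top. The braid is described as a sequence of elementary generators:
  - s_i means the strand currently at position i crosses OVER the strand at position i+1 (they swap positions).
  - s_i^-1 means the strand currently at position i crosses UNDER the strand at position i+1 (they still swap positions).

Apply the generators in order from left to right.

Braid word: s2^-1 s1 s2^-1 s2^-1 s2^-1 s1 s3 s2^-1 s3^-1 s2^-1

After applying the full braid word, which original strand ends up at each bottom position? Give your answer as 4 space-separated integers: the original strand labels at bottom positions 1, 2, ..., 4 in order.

Gen 1 (s2^-1): strand 2 crosses under strand 3. Perm now: [1 3 2 4]
Gen 2 (s1): strand 1 crosses over strand 3. Perm now: [3 1 2 4]
Gen 3 (s2^-1): strand 1 crosses under strand 2. Perm now: [3 2 1 4]
Gen 4 (s2^-1): strand 2 crosses under strand 1. Perm now: [3 1 2 4]
Gen 5 (s2^-1): strand 1 crosses under strand 2. Perm now: [3 2 1 4]
Gen 6 (s1): strand 3 crosses over strand 2. Perm now: [2 3 1 4]
Gen 7 (s3): strand 1 crosses over strand 4. Perm now: [2 3 4 1]
Gen 8 (s2^-1): strand 3 crosses under strand 4. Perm now: [2 4 3 1]
Gen 9 (s3^-1): strand 3 crosses under strand 1. Perm now: [2 4 1 3]
Gen 10 (s2^-1): strand 4 crosses under strand 1. Perm now: [2 1 4 3]

Answer: 2 1 4 3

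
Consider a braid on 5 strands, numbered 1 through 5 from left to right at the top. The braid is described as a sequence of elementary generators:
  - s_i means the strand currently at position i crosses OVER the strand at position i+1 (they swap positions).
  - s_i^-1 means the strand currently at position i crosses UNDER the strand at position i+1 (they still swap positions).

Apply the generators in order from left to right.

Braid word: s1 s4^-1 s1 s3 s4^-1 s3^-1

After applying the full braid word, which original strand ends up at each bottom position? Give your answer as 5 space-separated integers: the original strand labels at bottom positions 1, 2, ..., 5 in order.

Answer: 1 2 4 5 3

Derivation:
Gen 1 (s1): strand 1 crosses over strand 2. Perm now: [2 1 3 4 5]
Gen 2 (s4^-1): strand 4 crosses under strand 5. Perm now: [2 1 3 5 4]
Gen 3 (s1): strand 2 crosses over strand 1. Perm now: [1 2 3 5 4]
Gen 4 (s3): strand 3 crosses over strand 5. Perm now: [1 2 5 3 4]
Gen 5 (s4^-1): strand 3 crosses under strand 4. Perm now: [1 2 5 4 3]
Gen 6 (s3^-1): strand 5 crosses under strand 4. Perm now: [1 2 4 5 3]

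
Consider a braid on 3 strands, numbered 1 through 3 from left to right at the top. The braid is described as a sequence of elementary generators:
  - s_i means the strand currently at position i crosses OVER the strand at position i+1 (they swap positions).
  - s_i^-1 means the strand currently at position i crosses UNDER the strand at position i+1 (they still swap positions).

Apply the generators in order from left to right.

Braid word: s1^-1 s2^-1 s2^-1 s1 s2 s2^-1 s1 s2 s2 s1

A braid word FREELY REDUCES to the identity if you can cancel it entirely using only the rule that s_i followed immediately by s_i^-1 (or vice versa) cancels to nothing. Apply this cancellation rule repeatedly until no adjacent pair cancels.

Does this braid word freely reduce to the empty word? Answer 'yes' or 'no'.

Gen 1 (s1^-1): push. Stack: [s1^-1]
Gen 2 (s2^-1): push. Stack: [s1^-1 s2^-1]
Gen 3 (s2^-1): push. Stack: [s1^-1 s2^-1 s2^-1]
Gen 4 (s1): push. Stack: [s1^-1 s2^-1 s2^-1 s1]
Gen 5 (s2): push. Stack: [s1^-1 s2^-1 s2^-1 s1 s2]
Gen 6 (s2^-1): cancels prior s2. Stack: [s1^-1 s2^-1 s2^-1 s1]
Gen 7 (s1): push. Stack: [s1^-1 s2^-1 s2^-1 s1 s1]
Gen 8 (s2): push. Stack: [s1^-1 s2^-1 s2^-1 s1 s1 s2]
Gen 9 (s2): push. Stack: [s1^-1 s2^-1 s2^-1 s1 s1 s2 s2]
Gen 10 (s1): push. Stack: [s1^-1 s2^-1 s2^-1 s1 s1 s2 s2 s1]
Reduced word: s1^-1 s2^-1 s2^-1 s1 s1 s2 s2 s1

Answer: no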